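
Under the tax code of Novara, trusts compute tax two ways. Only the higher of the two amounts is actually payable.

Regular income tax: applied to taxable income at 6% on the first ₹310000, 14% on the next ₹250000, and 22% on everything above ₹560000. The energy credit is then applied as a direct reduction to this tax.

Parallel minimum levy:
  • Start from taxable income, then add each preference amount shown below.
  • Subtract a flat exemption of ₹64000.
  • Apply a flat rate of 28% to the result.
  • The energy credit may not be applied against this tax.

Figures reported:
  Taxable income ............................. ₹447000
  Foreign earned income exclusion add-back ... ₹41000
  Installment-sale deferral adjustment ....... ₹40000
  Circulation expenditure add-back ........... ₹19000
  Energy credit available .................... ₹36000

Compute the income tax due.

Parallel minimum levy:
  Adjusted income: ₹447000 + ₹41000 + ₹40000 + ₹19000 = ₹547000
  Less exemption ₹64000 → base ₹483000
  ₹483000 × 28% = ₹135240

Regular income tax:
  ₹310000 × 6% = ₹18600
  ₹137000 × 14% = ₹19180
  → ₹37780
  Less energy credit ₹36000 → ₹1780

₹135240 > ₹1780, so the parallel minimum levy is the binding amount.

₹135240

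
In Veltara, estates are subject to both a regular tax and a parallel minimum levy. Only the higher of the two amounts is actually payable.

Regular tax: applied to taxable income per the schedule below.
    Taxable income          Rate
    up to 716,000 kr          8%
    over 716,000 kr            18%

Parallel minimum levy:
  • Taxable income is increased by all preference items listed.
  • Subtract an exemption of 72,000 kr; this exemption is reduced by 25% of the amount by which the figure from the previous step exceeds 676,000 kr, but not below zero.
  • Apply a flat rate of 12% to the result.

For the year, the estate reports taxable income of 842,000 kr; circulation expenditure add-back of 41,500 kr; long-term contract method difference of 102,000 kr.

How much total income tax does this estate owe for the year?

Regular tax:
  716,000 kr × 8% = 57,280 kr
  126,000 kr × 18% = 22,680 kr
  → 79,960 kr

Parallel minimum levy:
  Adjusted income: 842,000 kr + 41,500 kr + 102,000 kr = 985,500 kr
  Exemption: 25% × (985,500 kr − 676,000 kr) = 77,375 kr ≥ 72,000 kr, so the exemption is fully phased out
  Base: 985,500 kr − 0 kr = 985,500 kr
  985,500 kr × 12% = 118,260 kr

118,260 kr > 79,960 kr, so the parallel minimum levy is the binding amount.

118,260 kr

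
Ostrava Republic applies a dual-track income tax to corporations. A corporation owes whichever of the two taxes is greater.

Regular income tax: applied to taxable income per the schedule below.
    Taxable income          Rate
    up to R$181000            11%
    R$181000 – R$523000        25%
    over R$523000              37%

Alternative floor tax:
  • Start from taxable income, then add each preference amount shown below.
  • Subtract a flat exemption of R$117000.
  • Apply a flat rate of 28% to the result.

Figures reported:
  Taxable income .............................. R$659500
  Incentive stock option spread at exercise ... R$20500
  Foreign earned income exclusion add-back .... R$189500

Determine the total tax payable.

R$210700

Regular income tax:
  R$181000 × 11% = R$19910
  R$342000 × 25% = R$85500
  R$136500 × 37% = R$50505
  → R$155915

Alternative floor tax:
  Adjusted income: R$659500 + R$20500 + R$189500 = R$869500
  Less exemption R$117000 → base R$752500
  R$752500 × 28% = R$210700

R$210700 > R$155915, so the alternative floor tax is the binding amount.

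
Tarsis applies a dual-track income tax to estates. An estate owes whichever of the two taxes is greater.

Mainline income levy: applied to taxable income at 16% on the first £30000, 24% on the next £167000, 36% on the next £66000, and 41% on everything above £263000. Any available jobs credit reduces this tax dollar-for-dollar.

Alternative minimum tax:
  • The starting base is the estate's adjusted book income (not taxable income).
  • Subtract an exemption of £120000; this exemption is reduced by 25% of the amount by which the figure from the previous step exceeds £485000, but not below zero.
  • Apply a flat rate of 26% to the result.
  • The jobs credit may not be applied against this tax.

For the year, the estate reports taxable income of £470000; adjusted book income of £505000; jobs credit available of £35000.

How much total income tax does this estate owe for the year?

Alternative minimum tax:
  Base (adjusted book income): £505000
  Exemption: £120000 − 25% × (£505000 − £485000) = £120000 − £5000 = £115000
  Base: £505000 − £115000 = £390000
  £390000 × 26% = £101400

Mainline income levy:
  £30000 × 16% = £4800
  £167000 × 24% = £40080
  £66000 × 36% = £23760
  £207000 × 41% = £84870
  → £153510
  Less jobs credit £35000 → £118510

£118510 > £101400, so the mainline income levy governs.

£118510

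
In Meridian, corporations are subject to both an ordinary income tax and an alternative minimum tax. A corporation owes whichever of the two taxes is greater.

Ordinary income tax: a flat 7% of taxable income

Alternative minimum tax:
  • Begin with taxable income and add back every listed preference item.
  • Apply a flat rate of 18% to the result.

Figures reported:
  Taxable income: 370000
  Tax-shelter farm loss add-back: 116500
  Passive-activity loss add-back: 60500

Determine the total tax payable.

98460

Ordinary income tax:
  370000 × 7% = 25900

Alternative minimum tax:
  Adjusted income: 370000 + 116500 + 60500 = 547000
  547000 × 18% = 98460

98460 > 25900, so the alternative minimum tax is the binding amount.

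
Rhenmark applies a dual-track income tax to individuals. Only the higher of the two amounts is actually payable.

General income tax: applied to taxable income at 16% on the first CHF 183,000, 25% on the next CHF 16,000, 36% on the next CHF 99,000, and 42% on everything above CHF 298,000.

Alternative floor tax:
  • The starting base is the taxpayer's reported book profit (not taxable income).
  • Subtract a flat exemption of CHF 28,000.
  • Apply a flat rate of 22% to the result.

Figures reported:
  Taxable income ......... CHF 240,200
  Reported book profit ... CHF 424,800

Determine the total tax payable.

CHF 87,296

General income tax:
  CHF 183,000 × 16% = CHF 29,280
  CHF 16,000 × 25% = CHF 4,000
  CHF 41,200 × 36% = CHF 14,832
  → CHF 48,112

Alternative floor tax:
  Base (reported book profit): CHF 424,800
  Less exemption CHF 28,000 → base CHF 396,800
  CHF 396,800 × 22% = CHF 87,296

CHF 87,296 > CHF 48,112, so the alternative floor tax is the binding amount.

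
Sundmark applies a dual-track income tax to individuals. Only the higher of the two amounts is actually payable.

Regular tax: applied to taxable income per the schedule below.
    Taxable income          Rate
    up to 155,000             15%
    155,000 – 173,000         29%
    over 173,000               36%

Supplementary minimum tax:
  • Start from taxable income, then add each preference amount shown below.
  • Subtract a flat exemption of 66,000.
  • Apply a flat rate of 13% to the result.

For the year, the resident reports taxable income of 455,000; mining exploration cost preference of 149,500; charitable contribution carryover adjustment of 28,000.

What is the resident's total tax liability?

Regular tax:
  155,000 × 15% = 23,250
  18,000 × 29% = 5,220
  282,000 × 36% = 101,520
  → 129,990

Supplementary minimum tax:
  Adjusted income: 455,000 + 149,500 + 28,000 = 632,500
  Less exemption 66,000 → base 566,500
  566,500 × 13% = 73,645

129,990 > 73,645, so the regular tax governs.

129,990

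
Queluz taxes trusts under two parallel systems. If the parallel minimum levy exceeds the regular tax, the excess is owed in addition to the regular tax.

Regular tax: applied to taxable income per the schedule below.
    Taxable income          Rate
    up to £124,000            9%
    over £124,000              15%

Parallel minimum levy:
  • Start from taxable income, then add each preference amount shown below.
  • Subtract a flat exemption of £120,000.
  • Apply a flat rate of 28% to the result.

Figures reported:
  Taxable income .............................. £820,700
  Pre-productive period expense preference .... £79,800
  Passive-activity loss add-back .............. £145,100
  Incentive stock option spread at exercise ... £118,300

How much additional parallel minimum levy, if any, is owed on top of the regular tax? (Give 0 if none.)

£176,627

Parallel minimum levy:
  Adjusted income: £820,700 + £79,800 + £145,100 + £118,300 = £1,163,900
  Less exemption £120,000 → base £1,043,900
  £1,043,900 × 28% = £292,292

Regular tax:
  £124,000 × 9% = £11,160
  £696,700 × 15% = £104,505
  → £115,665

Excess of parallel minimum levy over regular tax: £292,292 − £115,665 = £176,627.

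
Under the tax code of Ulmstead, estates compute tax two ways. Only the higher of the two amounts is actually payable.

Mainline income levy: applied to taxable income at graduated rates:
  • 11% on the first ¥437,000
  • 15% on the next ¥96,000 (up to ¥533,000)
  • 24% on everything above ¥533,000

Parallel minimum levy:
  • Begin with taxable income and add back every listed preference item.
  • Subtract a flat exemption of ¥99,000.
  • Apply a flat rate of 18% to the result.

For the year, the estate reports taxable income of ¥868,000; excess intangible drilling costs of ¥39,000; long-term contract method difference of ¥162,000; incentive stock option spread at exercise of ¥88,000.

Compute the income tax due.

¥190,440

Parallel minimum levy:
  Adjusted income: ¥868,000 + ¥39,000 + ¥162,000 + ¥88,000 = ¥1,157,000
  Less exemption ¥99,000 → base ¥1,058,000
  ¥1,058,000 × 18% = ¥190,440

Mainline income levy:
  ¥437,000 × 11% = ¥48,070
  ¥96,000 × 15% = ¥14,400
  ¥335,000 × 24% = ¥80,400
  → ¥142,870

¥190,440 > ¥142,870, so the parallel minimum levy is the binding amount.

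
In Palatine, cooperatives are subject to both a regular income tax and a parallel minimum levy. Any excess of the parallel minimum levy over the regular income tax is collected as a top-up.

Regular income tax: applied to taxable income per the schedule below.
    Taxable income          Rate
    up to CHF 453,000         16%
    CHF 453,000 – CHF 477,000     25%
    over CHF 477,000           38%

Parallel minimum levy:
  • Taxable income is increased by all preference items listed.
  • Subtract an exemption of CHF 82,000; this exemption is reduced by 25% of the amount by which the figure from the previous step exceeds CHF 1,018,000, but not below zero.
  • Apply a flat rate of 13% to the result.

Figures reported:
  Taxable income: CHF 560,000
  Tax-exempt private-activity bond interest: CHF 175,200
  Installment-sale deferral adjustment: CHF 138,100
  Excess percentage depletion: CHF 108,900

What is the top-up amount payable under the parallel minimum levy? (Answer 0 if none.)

Parallel minimum levy:
  Adjusted income: CHF 560,000 + CHF 175,200 + CHF 138,100 + CHF 108,900 = CHF 982,200
  Exemption: CHF 982,200 ≤ CHF 1,018,000, so full CHF 82,000 applies
  Base: CHF 982,200 − CHF 82,000 = CHF 900,200
  CHF 900,200 × 13% = CHF 117,026

Regular income tax:
  CHF 453,000 × 16% = CHF 72,480
  CHF 24,000 × 25% = CHF 6,000
  CHF 83,000 × 38% = CHF 31,540
  → CHF 110,020

Excess of parallel minimum levy over regular income tax: CHF 117,026 − CHF 110,020 = CHF 7,006.

CHF 7,006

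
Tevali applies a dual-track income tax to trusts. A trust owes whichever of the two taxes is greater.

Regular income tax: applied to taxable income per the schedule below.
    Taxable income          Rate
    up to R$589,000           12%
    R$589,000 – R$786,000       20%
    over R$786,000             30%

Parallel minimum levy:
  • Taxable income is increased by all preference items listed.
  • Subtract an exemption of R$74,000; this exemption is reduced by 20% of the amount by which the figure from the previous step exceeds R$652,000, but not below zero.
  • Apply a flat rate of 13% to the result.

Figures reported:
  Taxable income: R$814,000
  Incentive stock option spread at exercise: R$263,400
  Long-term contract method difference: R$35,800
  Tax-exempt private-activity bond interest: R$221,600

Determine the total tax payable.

R$173,524

Regular income tax:
  R$589,000 × 12% = R$70,680
  R$197,000 × 20% = R$39,400
  R$28,000 × 30% = R$8,400
  → R$118,480

Parallel minimum levy:
  Adjusted income: R$814,000 + R$263,400 + R$35,800 + R$221,600 = R$1,334,800
  Exemption: 20% × (R$1,334,800 − R$652,000) = R$136,560 ≥ R$74,000, so the exemption is fully phased out
  Base: R$1,334,800 − R$0 = R$1,334,800
  R$1,334,800 × 13% = R$173,524

R$173,524 > R$118,480, so the parallel minimum levy is the binding amount.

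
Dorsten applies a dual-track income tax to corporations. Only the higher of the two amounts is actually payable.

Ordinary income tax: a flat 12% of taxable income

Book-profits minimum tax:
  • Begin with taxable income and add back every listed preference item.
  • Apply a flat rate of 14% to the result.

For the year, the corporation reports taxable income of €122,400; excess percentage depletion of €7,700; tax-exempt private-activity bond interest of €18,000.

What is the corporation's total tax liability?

Book-profits minimum tax:
  Adjusted income: €122,400 + €7,700 + €18,000 = €148,100
  €148,100 × 14% = €20,734

Ordinary income tax:
  €122,400 × 12% = €14,688

€20,734 > €14,688, so the book-profits minimum tax is the binding amount.

€20,734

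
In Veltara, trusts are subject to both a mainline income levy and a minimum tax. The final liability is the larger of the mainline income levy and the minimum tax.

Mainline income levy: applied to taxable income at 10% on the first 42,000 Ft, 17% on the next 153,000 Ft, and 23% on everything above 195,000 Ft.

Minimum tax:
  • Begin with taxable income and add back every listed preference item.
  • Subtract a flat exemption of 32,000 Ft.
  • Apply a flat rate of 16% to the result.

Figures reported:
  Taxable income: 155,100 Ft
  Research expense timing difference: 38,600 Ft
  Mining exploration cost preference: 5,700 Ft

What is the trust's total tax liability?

Minimum tax:
  Adjusted income: 155,100 Ft + 38,600 Ft + 5,700 Ft = 199,400 Ft
  Less exemption 32,000 Ft → base 167,400 Ft
  167,400 Ft × 16% = 26,784 Ft

Mainline income levy:
  42,000 Ft × 10% = 4,200 Ft
  113,100 Ft × 17% = 19,227 Ft
  → 23,427 Ft

26,784 Ft > 23,427 Ft, so the minimum tax is the binding amount.

26,784 Ft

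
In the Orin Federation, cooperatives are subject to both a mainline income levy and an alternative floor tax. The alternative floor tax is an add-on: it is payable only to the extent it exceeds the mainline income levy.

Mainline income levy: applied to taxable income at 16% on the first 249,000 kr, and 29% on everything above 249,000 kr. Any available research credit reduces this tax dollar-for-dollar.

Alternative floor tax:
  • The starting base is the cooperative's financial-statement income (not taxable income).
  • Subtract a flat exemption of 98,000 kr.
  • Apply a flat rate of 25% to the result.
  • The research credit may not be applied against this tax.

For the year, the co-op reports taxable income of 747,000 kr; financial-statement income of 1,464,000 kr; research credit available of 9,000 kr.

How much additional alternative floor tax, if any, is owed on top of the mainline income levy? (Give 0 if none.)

166,240 kr

Mainline income levy:
  249,000 kr × 16% = 39,840 kr
  498,000 kr × 29% = 144,420 kr
  → 184,260 kr
  Less research credit 9,000 kr → 175,260 kr

Alternative floor tax:
  Base (financial-statement income): 1,464,000 kr
  Less exemption 98,000 kr → base 1,366,000 kr
  1,366,000 kr × 25% = 341,500 kr

Excess of alternative floor tax over mainline income levy: 341,500 kr − 175,260 kr = 166,240 kr.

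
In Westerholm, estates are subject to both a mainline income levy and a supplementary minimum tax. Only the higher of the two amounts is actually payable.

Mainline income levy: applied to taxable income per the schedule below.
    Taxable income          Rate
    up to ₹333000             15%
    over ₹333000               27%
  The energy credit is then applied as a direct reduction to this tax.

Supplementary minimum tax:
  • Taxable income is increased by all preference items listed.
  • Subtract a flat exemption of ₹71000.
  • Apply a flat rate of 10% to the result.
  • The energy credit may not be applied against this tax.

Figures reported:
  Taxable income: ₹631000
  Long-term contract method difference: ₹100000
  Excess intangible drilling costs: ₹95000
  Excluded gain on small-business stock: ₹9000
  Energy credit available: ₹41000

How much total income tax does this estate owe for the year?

Supplementary minimum tax:
  Adjusted income: ₹631000 + ₹100000 + ₹95000 + ₹9000 = ₹835000
  Less exemption ₹71000 → base ₹764000
  ₹764000 × 10% = ₹76400

Mainline income levy:
  ₹333000 × 15% = ₹49950
  ₹298000 × 27% = ₹80460
  → ₹130410
  Less energy credit ₹41000 → ₹89410

₹89410 > ₹76400, so the mainline income levy governs.

₹89410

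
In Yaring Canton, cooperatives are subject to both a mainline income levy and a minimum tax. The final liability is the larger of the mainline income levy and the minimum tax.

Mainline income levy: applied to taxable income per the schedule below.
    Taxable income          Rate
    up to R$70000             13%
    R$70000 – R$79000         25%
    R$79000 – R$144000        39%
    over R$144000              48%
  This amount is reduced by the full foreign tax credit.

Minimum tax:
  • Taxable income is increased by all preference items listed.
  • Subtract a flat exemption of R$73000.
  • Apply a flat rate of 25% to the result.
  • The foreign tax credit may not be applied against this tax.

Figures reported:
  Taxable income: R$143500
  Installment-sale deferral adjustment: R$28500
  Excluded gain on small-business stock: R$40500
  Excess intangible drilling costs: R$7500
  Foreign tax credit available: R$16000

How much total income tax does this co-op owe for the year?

R$36750

Mainline income levy:
  R$70000 × 13% = R$9100
  R$9000 × 25% = R$2250
  R$64500 × 39% = R$25155
  → R$36505
  Less foreign tax credit R$16000 → R$20505

Minimum tax:
  Adjusted income: R$143500 + R$28500 + R$40500 + R$7500 = R$220000
  Less exemption R$73000 → base R$147000
  R$147000 × 25% = R$36750

R$36750 > R$20505, so the minimum tax is the binding amount.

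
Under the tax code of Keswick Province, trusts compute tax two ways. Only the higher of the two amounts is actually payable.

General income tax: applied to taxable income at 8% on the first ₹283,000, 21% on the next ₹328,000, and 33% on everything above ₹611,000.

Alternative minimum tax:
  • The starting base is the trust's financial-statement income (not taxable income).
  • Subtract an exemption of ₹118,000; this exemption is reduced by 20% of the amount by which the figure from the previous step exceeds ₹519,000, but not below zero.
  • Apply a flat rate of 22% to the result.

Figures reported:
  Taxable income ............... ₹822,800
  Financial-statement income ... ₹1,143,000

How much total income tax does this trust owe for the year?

₹251,460

Alternative minimum tax:
  Base (financial-statement income): ₹1,143,000
  Exemption: 20% × (₹1,143,000 − ₹519,000) = ₹124,800 ≥ ₹118,000, so the exemption is fully phased out
  Base: ₹1,143,000 − ₹0 = ₹1,143,000
  ₹1,143,000 × 22% = ₹251,460

General income tax:
  ₹283,000 × 8% = ₹22,640
  ₹328,000 × 21% = ₹68,880
  ₹211,800 × 33% = ₹69,894
  → ₹161,414

₹251,460 > ₹161,414, so the alternative minimum tax is the binding amount.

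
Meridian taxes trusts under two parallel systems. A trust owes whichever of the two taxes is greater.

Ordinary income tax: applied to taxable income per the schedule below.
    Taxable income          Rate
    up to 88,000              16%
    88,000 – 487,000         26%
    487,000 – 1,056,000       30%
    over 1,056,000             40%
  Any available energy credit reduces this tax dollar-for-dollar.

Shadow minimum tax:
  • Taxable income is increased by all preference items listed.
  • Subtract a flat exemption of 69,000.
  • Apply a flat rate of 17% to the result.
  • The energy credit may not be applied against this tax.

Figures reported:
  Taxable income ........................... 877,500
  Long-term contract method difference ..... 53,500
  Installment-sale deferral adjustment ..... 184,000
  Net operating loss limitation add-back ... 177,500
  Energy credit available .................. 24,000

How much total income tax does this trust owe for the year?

Ordinary income tax:
  88,000 × 16% = 14,080
  399,000 × 26% = 103,740
  390,500 × 30% = 117,150
  → 234,970
  Less energy credit 24,000 → 210,970

Shadow minimum tax:
  Adjusted income: 877,500 + 53,500 + 184,000 + 177,500 = 1,292,500
  Less exemption 69,000 → base 1,223,500
  1,223,500 × 17% = 207,995

210,970 > 207,995, so the ordinary income tax governs.

210,970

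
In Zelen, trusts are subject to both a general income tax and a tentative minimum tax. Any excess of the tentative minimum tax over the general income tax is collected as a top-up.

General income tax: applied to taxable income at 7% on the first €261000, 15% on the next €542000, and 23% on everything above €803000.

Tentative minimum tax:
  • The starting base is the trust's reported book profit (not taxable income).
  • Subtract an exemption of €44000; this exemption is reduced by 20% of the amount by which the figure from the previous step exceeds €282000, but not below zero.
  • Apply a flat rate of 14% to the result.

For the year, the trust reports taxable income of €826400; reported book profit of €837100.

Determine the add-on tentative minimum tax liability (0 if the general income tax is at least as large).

€12242

General income tax:
  €261000 × 7% = €18270
  €542000 × 15% = €81300
  €23400 × 23% = €5382
  → €104952

Tentative minimum tax:
  Base (reported book profit): €837100
  Exemption: 20% × (€837100 − €282000) = €111020 ≥ €44000, so the exemption is fully phased out
  Base: €837100 − €0 = €837100
  €837100 × 14% = €117194

Excess of tentative minimum tax over general income tax: €117194 − €104952 = €12242.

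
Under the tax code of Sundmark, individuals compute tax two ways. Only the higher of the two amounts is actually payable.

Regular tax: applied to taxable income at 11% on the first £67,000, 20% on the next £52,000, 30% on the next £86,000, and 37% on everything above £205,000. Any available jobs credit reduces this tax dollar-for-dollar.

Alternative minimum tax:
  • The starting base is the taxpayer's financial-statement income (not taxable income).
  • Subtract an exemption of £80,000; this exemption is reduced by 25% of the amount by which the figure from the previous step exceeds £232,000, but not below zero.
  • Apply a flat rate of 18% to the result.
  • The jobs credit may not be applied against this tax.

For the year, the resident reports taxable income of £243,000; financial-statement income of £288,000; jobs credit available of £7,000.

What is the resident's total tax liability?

Regular tax:
  £67,000 × 11% = £7,370
  £52,000 × 20% = £10,400
  £86,000 × 30% = £25,800
  £38,000 × 37% = £14,060
  → £57,630
  Less jobs credit £7,000 → £50,630

Alternative minimum tax:
  Base (financial-statement income): £288,000
  Exemption: £80,000 − 25% × (£288,000 − £232,000) = £80,000 − £14,000 = £66,000
  Base: £288,000 − £66,000 = £222,000
  £222,000 × 18% = £39,960

£50,630 > £39,960, so the regular tax governs.

£50,630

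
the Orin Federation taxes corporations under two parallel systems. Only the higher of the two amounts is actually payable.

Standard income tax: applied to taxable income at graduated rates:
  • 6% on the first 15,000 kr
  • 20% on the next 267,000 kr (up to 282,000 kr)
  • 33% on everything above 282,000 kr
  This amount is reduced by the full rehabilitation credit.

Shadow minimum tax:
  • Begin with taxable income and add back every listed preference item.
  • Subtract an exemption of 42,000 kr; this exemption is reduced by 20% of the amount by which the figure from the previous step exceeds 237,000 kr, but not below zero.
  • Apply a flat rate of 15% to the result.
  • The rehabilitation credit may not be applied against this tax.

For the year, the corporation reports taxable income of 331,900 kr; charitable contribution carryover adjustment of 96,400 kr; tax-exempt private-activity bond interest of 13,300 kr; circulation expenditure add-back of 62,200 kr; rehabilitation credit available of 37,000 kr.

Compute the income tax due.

75,570 kr

Shadow minimum tax:
  Adjusted income: 331,900 kr + 96,400 kr + 13,300 kr + 62,200 kr = 503,800 kr
  Exemption: 20% × (503,800 kr − 237,000 kr) = 53,360 kr ≥ 42,000 kr, so the exemption is fully phased out
  Base: 503,800 kr − 0 kr = 503,800 kr
  503,800 kr × 15% = 75,570 kr

Standard income tax:
  15,000 kr × 6% = 900 kr
  267,000 kr × 20% = 53,400 kr
  49,900 kr × 33% = 16,467 kr
  → 70,767 kr
  Less rehabilitation credit 37,000 kr → 33,767 kr

75,570 kr > 33,767 kr, so the shadow minimum tax is the binding amount.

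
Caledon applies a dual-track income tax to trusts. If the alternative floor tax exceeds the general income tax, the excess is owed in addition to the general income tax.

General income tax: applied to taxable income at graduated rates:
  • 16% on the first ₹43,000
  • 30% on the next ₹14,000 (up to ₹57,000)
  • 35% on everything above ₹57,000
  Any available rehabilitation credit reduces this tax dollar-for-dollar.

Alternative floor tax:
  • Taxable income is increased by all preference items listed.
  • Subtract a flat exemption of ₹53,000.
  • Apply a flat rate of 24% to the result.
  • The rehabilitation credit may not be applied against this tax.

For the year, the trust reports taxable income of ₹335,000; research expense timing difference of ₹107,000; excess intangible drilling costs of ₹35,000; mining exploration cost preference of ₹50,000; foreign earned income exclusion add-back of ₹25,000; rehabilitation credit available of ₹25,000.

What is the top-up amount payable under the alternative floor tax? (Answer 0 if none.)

₹36,380

General income tax:
  ₹43,000 × 16% = ₹6,880
  ₹14,000 × 30% = ₹4,200
  ₹278,000 × 35% = ₹97,300
  → ₹108,380
  Less rehabilitation credit ₹25,000 → ₹83,380

Alternative floor tax:
  Adjusted income: ₹335,000 + ₹107,000 + ₹35,000 + ₹50,000 + ₹25,000 = ₹552,000
  Less exemption ₹53,000 → base ₹499,000
  ₹499,000 × 24% = ₹119,760

Excess of alternative floor tax over general income tax: ₹119,760 − ₹83,380 = ₹36,380.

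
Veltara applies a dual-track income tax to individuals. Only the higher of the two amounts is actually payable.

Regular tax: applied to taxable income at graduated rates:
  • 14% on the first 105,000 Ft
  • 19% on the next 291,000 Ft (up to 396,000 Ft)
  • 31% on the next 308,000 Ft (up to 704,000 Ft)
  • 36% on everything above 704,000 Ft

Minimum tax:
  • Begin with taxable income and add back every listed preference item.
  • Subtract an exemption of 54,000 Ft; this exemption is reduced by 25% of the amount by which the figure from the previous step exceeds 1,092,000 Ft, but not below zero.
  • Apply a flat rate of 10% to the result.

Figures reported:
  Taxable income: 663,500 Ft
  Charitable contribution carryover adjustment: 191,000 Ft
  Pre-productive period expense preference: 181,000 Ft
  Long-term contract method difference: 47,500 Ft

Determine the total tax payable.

152,915 Ft

Regular tax:
  105,000 Ft × 14% = 14,700 Ft
  291,000 Ft × 19% = 55,290 Ft
  267,500 Ft × 31% = 82,925 Ft
  → 152,915 Ft

Minimum tax:
  Adjusted income: 663,500 Ft + 191,000 Ft + 181,000 Ft + 47,500 Ft = 1,083,000 Ft
  Exemption: 1,083,000 Ft ≤ 1,092,000 Ft, so full 54,000 Ft applies
  Base: 1,083,000 Ft − 54,000 Ft = 1,029,000 Ft
  1,029,000 Ft × 10% = 102,900 Ft

152,915 Ft > 102,900 Ft, so the regular tax governs.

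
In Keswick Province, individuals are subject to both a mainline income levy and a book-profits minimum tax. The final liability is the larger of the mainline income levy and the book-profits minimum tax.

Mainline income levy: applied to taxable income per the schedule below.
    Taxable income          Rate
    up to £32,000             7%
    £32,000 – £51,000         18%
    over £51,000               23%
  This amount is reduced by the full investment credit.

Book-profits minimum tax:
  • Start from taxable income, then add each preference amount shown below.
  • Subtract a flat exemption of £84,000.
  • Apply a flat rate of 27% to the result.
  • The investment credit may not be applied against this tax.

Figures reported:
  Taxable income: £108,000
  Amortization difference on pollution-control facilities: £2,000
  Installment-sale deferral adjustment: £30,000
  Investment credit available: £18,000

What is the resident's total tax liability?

Book-profits minimum tax:
  Adjusted income: £108,000 + £2,000 + £30,000 = £140,000
  Less exemption £84,000 → base £56,000
  £56,000 × 27% = £15,120

Mainline income levy:
  £32,000 × 7% = £2,240
  £19,000 × 18% = £3,420
  £57,000 × 23% = £13,110
  → £18,770
  Less investment credit £18,000 → £770

£15,120 > £770, so the book-profits minimum tax is the binding amount.

£15,120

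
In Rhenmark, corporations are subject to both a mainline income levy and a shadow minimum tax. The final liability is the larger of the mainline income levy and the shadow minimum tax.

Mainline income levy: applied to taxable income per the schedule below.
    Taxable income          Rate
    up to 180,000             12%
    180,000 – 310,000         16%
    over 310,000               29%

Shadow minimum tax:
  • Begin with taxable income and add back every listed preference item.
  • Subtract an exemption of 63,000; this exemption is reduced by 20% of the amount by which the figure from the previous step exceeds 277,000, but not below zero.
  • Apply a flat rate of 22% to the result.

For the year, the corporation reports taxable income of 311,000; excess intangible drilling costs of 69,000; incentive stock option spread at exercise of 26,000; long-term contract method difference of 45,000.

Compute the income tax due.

93,016

Shadow minimum tax:
  Adjusted income: 311,000 + 69,000 + 26,000 + 45,000 = 451,000
  Exemption: 63,000 − 20% × (451,000 − 277,000) = 63,000 − 34,800 = 28,200
  Base: 451,000 − 28,200 = 422,800
  422,800 × 22% = 93,016

Mainline income levy:
  180,000 × 12% = 21,600
  130,000 × 16% = 20,800
  1,000 × 29% = 290
  → 42,690

93,016 > 42,690, so the shadow minimum tax is the binding amount.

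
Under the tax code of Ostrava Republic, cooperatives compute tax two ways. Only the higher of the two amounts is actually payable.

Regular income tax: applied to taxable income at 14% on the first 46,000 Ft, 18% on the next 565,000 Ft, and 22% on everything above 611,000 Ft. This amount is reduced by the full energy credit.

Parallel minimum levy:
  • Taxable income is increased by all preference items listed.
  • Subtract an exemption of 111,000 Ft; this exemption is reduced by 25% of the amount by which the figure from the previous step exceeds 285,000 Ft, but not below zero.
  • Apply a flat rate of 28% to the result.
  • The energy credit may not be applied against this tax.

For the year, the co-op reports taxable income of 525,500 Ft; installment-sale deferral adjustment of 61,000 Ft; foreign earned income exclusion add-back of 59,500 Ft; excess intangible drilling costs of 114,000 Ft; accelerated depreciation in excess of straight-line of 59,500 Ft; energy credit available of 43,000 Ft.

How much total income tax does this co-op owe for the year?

Parallel minimum levy:
  Adjusted income: 525,500 Ft + 61,000 Ft + 59,500 Ft + 114,000 Ft + 59,500 Ft = 819,500 Ft
  Exemption: 25% × (819,500 Ft − 285,000 Ft) = 133,625 Ft ≥ 111,000 Ft, so the exemption is fully phased out
  Base: 819,500 Ft − 0 Ft = 819,500 Ft
  819,500 Ft × 28% = 229,460 Ft

Regular income tax:
  46,000 Ft × 14% = 6,440 Ft
  479,500 Ft × 18% = 86,310 Ft
  → 92,750 Ft
  Less energy credit 43,000 Ft → 49,750 Ft

229,460 Ft > 49,750 Ft, so the parallel minimum levy is the binding amount.

229,460 Ft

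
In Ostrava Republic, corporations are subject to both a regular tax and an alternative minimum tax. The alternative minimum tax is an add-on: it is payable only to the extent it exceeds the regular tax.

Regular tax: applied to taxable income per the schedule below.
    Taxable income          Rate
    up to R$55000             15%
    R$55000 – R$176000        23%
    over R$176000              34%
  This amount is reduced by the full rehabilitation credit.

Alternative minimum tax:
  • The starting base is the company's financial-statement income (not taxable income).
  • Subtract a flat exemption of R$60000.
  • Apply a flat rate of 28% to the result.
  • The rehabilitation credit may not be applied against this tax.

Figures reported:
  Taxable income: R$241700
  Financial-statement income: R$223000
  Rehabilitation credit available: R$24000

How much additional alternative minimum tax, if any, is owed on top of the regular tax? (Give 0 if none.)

R$11222

Regular tax:
  R$55000 × 15% = R$8250
  R$121000 × 23% = R$27830
  R$65700 × 34% = R$22338
  → R$58418
  Less rehabilitation credit R$24000 → R$34418

Alternative minimum tax:
  Base (financial-statement income): R$223000
  Less exemption R$60000 → base R$163000
  R$163000 × 28% = R$45640

Excess of alternative minimum tax over regular tax: R$45640 − R$34418 = R$11222.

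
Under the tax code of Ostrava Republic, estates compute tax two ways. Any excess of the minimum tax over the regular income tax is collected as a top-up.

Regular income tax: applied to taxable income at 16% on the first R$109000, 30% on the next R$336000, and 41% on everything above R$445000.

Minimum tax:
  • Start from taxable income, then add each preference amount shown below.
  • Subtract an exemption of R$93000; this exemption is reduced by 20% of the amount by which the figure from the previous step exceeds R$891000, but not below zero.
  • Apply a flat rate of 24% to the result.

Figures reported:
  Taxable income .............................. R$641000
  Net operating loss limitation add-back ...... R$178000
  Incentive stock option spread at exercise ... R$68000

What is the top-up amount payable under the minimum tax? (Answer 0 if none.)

R$0

Regular income tax:
  R$109000 × 16% = R$17440
  R$336000 × 30% = R$100800
  R$196000 × 41% = R$80360
  → R$198600

Minimum tax:
  Adjusted income: R$641000 + R$178000 + R$68000 = R$887000
  Exemption: R$887000 ≤ R$891000, so full R$93000 applies
  Base: R$887000 − R$93000 = R$794000
  R$794000 × 24% = R$190560

R$190560 ≤ R$198600, so no add-on is due.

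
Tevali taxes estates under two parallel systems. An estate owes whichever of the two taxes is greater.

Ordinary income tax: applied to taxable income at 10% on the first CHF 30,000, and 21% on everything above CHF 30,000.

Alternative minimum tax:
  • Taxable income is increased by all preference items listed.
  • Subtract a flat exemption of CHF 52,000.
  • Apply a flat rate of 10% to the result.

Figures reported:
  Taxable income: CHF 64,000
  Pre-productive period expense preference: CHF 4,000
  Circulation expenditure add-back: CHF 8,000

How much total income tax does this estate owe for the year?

Alternative minimum tax:
  Adjusted income: CHF 64,000 + CHF 4,000 + CHF 8,000 = CHF 76,000
  Less exemption CHF 52,000 → base CHF 24,000
  CHF 24,000 × 10% = CHF 2,400

Ordinary income tax:
  CHF 30,000 × 10% = CHF 3,000
  CHF 34,000 × 21% = CHF 7,140
  → CHF 10,140

CHF 10,140 > CHF 2,400, so the ordinary income tax governs.

CHF 10,140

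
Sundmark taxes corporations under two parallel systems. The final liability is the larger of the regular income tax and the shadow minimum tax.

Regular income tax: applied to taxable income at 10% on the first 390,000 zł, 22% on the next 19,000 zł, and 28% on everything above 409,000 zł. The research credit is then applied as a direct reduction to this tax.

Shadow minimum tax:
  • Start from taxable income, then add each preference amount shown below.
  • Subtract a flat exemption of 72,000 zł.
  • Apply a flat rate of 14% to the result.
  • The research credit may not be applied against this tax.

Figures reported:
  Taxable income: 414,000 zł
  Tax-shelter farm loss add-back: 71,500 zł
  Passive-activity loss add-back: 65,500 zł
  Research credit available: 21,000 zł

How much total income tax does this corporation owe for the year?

67,060 zł

Shadow minimum tax:
  Adjusted income: 414,000 zł + 71,500 zł + 65,500 zł = 551,000 zł
  Less exemption 72,000 zł → base 479,000 zł
  479,000 zł × 14% = 67,060 zł

Regular income tax:
  390,000 zł × 10% = 39,000 zł
  19,000 zł × 22% = 4,180 zł
  5,000 zł × 28% = 1,400 zł
  → 44,580 zł
  Less research credit 21,000 zł → 23,580 zł

67,060 zł > 23,580 zł, so the shadow minimum tax is the binding amount.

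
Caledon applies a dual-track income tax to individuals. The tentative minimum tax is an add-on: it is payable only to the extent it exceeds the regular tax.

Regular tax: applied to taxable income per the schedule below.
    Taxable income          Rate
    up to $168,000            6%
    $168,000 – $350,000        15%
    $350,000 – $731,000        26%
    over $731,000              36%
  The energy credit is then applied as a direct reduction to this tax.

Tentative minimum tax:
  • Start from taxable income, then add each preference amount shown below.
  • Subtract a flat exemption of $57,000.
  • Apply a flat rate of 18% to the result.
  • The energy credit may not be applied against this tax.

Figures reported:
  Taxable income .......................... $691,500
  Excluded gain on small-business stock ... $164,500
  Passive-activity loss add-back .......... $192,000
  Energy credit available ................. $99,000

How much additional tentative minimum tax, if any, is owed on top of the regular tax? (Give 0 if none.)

$151,210

Regular tax:
  $168,000 × 6% = $10,080
  $182,000 × 15% = $27,300
  $341,500 × 26% = $88,790
  → $126,170
  Less energy credit $99,000 → $27,170

Tentative minimum tax:
  Adjusted income: $691,500 + $164,500 + $192,000 = $1,048,000
  Less exemption $57,000 → base $991,000
  $991,000 × 18% = $178,380

Excess of tentative minimum tax over regular tax: $178,380 − $27,170 = $151,210.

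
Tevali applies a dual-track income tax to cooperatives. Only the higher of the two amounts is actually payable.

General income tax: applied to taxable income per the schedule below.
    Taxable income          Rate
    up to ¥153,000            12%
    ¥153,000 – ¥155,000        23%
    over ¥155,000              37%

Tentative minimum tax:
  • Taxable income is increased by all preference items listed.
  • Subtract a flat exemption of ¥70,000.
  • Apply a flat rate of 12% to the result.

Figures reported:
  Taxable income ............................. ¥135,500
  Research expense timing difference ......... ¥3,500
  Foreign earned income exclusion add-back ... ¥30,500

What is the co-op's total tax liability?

General income tax:
  ¥135,500 × 12% = ¥16,260

Tentative minimum tax:
  Adjusted income: ¥135,500 + ¥3,500 + ¥30,500 = ¥169,500
  Less exemption ¥70,000 → base ¥99,500
  ¥99,500 × 12% = ¥11,940

¥16,260 > ¥11,940, so the general income tax governs.

¥16,260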